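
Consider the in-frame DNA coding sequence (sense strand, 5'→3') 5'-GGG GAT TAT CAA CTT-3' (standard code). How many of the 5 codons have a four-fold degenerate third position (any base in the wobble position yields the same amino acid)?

Codon 1 GGG (Gly): third position 4-fold.
Codon 2 GAT (Asp): third position 2-fold.
Codon 3 TAT (Tyr): third position 2-fold.
Codon 4 CAA (Gln): third position 2-fold.
Codon 5 CTT (Leu): third position 4-fold.
Four-fold degenerate third positions: 2.

2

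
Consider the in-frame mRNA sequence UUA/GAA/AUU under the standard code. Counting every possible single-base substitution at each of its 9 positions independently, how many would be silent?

5

Codon 1 (UUA, Leu): 2 synonymous substitutions.
Codon 2 (GAA, Glu): 1 synonymous substitution.
Codon 3 (AUU, Ile): 2 synonymous substitutions.
Total: 2 + 1 + 2 = 5.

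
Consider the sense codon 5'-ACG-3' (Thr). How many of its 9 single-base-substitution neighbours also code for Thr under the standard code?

3

Position 1: none → 0 synonymous.
Position 2: none → 0 synonymous.
Position 3: ACT, ACC, ACA → 3 synonymous.
Total: 0 + 0 + 3 = 3.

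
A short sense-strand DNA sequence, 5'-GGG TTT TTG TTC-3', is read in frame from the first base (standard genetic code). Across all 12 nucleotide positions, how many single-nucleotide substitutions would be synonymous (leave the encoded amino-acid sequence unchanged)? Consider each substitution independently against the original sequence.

7

Codon 1 (GGG, Gly): 3 synonymous substitutions.
Codon 2 (TTT, Phe): 1 synonymous substitution.
Codon 3 (TTG, Leu): 2 synonymous substitutions.
Codon 4 (TTC, Phe): 1 synonymous substitution.
Total: 3 + 1 + 2 + 1 = 7.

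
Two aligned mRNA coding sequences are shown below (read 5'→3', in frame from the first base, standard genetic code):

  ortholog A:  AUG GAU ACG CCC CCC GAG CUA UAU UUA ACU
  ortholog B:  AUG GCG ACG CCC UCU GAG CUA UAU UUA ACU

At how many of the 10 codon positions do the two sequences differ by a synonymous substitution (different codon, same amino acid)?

0

Codon 1: AUG Met / AUG Met — identical.
Codon 2: GAU Asp / GCG Ala — nonsynonymous.
Codon 3: ACG Thr / ACG Thr — identical.
Codon 4: CCC Pro / CCC Pro — identical.
Codon 5: CCC Pro / UCU Ser — nonsynonymous.
Codon 6: GAG Glu / GAG Glu — identical.
Codon 7: CUA Leu / CUA Leu — identical.
Codon 8: UAU Tyr / UAU Tyr — identical.
Codon 9: UUA Leu / UUA Leu — identical.
Codon 10: ACU Thr / ACU Thr — identical.
Synonymous differences: 0.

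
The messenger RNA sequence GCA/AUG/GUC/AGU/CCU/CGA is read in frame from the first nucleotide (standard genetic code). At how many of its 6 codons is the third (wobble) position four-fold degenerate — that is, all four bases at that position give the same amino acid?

4

Codon 1 GCA (Ala): third position 4-fold.
Codon 2 AUG (Met): third position 1-fold.
Codon 3 GUC (Val): third position 4-fold.
Codon 4 AGU (Ser): third position 2-fold.
Codon 5 CCU (Pro): third position 4-fold.
Codon 6 CGA (Arg): third position 4-fold.
Four-fold degenerate third positions: 4.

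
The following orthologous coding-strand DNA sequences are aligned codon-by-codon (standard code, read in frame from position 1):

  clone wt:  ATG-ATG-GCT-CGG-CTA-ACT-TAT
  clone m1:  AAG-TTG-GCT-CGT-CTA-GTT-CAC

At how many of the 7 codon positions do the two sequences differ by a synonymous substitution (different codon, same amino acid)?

Codon 1: ATG Met / AAG Lys — nonsynonymous.
Codon 2: ATG Met / TTG Leu — nonsynonymous.
Codon 3: GCT Ala / GCT Ala — identical.
Codon 4: CGG Arg / CGT Arg — synonymous.
Codon 5: CTA Leu / CTA Leu — identical.
Codon 6: ACT Thr / GTT Val — nonsynonymous.
Codon 7: TAT Tyr / CAC His — nonsynonymous.
Synonymous differences: 1.

1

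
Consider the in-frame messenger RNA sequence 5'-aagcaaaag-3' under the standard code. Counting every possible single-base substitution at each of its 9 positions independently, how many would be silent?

Codon 1 (AAG, Lys): 1 synonymous substitution.
Codon 2 (CAA, Gln): 1 synonymous substitution.
Codon 3 (AAG, Lys): 1 synonymous substitution.
Total: 1 + 1 + 1 = 3.

3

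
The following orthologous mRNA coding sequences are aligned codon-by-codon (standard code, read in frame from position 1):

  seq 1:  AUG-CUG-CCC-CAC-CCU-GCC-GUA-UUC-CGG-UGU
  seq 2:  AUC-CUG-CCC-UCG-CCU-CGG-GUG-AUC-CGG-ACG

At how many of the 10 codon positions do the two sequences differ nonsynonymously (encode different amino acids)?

Codon 1: AUG Met / AUC Ile — nonsynonymous.
Codon 2: CUG Leu / CUG Leu — identical.
Codon 3: CCC Pro / CCC Pro — identical.
Codon 4: CAC His / UCG Ser — nonsynonymous.
Codon 5: CCU Pro / CCU Pro — identical.
Codon 6: GCC Ala / CGG Arg — nonsynonymous.
Codon 7: GUA Val / GUG Val — synonymous.
Codon 8: UUC Phe / AUC Ile — nonsynonymous.
Codon 9: CGG Arg / CGG Arg — identical.
Codon 10: UGU Cys / ACG Thr — nonsynonymous.
Nonsynonymous differences: 5.

5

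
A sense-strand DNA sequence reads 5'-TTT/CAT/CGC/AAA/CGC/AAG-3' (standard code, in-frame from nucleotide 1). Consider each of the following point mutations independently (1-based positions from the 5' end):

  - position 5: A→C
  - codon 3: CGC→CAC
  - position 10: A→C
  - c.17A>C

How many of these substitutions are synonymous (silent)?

0

Codon 2: CAT (His) → CCT (Pro) — missense.
Codon 3: CGC (Arg) → CAC (His) — missense.
Codon 4: AAA (Lys) → CAA (Gln) — missense.
Codon 6: AAG (Lys) → ACG (Thr) — missense.
Synonymous: 0 of 4.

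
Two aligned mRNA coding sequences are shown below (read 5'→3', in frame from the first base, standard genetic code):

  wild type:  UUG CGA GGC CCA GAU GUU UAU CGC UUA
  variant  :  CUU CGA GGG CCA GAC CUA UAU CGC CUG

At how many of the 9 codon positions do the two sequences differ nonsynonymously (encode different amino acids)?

Codon 1: UUG Leu / CUU Leu — synonymous.
Codon 2: CGA Arg / CGA Arg — identical.
Codon 3: GGC Gly / GGG Gly — synonymous.
Codon 4: CCA Pro / CCA Pro — identical.
Codon 5: GAU Asp / GAC Asp — synonymous.
Codon 6: GUU Val / CUA Leu — nonsynonymous.
Codon 7: UAU Tyr / UAU Tyr — identical.
Codon 8: CGC Arg / CGC Arg — identical.
Codon 9: UUA Leu / CUG Leu — synonymous.
Nonsynonymous differences: 1.

1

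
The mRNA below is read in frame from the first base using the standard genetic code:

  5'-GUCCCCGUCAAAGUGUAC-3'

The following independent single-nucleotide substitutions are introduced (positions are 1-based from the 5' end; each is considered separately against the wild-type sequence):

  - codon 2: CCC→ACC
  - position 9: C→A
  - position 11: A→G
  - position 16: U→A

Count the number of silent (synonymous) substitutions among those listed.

1

Codon 2: CCC (Pro) → ACC (Thr) — missense.
Codon 3: GUC (Val) → GUA (Val) — synonymous.
Codon 4: AAA (Lys) → AGA (Arg) — missense.
Codon 6: UAC (Tyr) → AAC (Asn) — missense.
Synonymous: 1 of 4.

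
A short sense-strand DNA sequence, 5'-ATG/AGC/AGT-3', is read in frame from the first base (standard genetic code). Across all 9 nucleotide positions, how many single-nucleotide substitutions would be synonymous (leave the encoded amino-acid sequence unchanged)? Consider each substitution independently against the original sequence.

Codon 1 (ATG, Met): 0 synonymous substitutions.
Codon 2 (AGC, Ser): 1 synonymous substitution.
Codon 3 (AGT, Ser): 1 synonymous substitution.
Total: 0 + 1 + 1 = 2.

2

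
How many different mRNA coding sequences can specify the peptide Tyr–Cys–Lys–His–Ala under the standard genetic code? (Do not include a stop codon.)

Tyr: 2 codons.
Cys: 2 codons.
Lys: 2 codons.
His: 2 codons.
Ala: 4 codons.
2 × 2 × 2 × 2 × 4 = 64.

64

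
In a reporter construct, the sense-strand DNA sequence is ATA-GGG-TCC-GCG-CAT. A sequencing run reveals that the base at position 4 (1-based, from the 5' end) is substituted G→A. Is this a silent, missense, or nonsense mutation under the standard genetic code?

missense

Position 4 falls in codon 2: GGG → Gly.
After the substitution the codon is AGG → Arg.
Gly ≠ Arg, so this is a missense mutation.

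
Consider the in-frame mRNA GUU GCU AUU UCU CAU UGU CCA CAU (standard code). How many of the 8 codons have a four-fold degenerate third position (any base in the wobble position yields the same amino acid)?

Codon 1 GUU (Val): third position 4-fold.
Codon 2 GCU (Ala): third position 4-fold.
Codon 3 AUU (Ile): third position 3-fold.
Codon 4 UCU (Ser): third position 4-fold.
Codon 5 CAU (His): third position 2-fold.
Codon 6 UGU (Cys): third position 2-fold.
Codon 7 CCA (Pro): third position 4-fold.
Codon 8 CAU (His): third position 2-fold.
Four-fold degenerate third positions: 4.

4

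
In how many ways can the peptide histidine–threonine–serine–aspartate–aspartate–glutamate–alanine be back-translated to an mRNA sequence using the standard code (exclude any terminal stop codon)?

1536

His: 2 codons.
Thr: 4 codons.
Ser: 6 codons.
Asp: 2 codons.
Asp: 2 codons.
Glu: 2 codons.
Ala: 4 codons.
2 × 4 × 6 × 2 × 2 × 2 × 4 = 1536.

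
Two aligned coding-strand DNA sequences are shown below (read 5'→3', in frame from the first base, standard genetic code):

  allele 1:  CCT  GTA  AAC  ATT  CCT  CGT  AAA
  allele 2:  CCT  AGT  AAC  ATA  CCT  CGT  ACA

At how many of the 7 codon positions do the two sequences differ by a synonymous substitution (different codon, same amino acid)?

Codon 1: CCT Pro / CCT Pro — identical.
Codon 2: GTA Val / AGT Ser — nonsynonymous.
Codon 3: AAC Asn / AAC Asn — identical.
Codon 4: ATT Ile / ATA Ile — synonymous.
Codon 5: CCT Pro / CCT Pro — identical.
Codon 6: CGT Arg / CGT Arg — identical.
Codon 7: AAA Lys / ACA Thr — nonsynonymous.
Synonymous differences: 1.

1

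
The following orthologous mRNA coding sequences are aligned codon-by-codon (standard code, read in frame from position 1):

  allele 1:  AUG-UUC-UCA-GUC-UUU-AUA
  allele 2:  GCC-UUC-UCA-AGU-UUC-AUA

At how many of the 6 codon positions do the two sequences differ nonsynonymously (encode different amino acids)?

Codon 1: AUG Met / GCC Ala — nonsynonymous.
Codon 2: UUC Phe / UUC Phe — identical.
Codon 3: UCA Ser / UCA Ser — identical.
Codon 4: GUC Val / AGU Ser — nonsynonymous.
Codon 5: UUU Phe / UUC Phe — synonymous.
Codon 6: AUA Ile / AUA Ile — identical.
Nonsynonymous differences: 2.

2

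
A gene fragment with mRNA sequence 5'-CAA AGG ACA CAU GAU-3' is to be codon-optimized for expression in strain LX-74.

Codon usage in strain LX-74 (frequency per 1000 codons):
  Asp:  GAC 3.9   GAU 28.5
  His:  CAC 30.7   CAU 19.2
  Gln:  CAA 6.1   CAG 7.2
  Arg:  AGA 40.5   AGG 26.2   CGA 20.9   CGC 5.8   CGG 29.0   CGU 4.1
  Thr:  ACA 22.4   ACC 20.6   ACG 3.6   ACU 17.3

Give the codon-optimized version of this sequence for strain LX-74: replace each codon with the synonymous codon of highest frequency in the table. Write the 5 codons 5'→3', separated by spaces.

Codon 1 (Gln): best is CAG at 7.2.
Codon 2 (Arg): best is AGA at 40.5.
Codon 3 (Thr): best is ACA at 22.4.
Codon 4 (His): best is CAC at 30.7.
Codon 5 (Asp): best is GAU at 28.5.

CAG AGA ACA CAC GAU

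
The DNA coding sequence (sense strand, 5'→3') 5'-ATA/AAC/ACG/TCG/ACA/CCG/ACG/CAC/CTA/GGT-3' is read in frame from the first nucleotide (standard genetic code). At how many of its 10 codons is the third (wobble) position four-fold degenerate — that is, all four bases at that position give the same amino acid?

7

Codon 1 ATA (Ile): third position 3-fold.
Codon 2 AAC (Asn): third position 2-fold.
Codon 3 ACG (Thr): third position 4-fold.
Codon 4 TCG (Ser): third position 4-fold.
Codon 5 ACA (Thr): third position 4-fold.
Codon 6 CCG (Pro): third position 4-fold.
Codon 7 ACG (Thr): third position 4-fold.
Codon 8 CAC (His): third position 2-fold.
Codon 9 CTA (Leu): third position 4-fold.
Codon 10 GGT (Gly): third position 4-fold.
Four-fold degenerate third positions: 7.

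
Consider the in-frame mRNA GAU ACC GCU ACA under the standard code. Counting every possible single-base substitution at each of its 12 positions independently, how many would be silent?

Codon 1 (GAU, Asp): 1 synonymous substitution.
Codon 2 (ACC, Thr): 3 synonymous substitutions.
Codon 3 (GCU, Ala): 3 synonymous substitutions.
Codon 4 (ACA, Thr): 3 synonymous substitutions.
Total: 1 + 3 + 3 + 3 = 10.

10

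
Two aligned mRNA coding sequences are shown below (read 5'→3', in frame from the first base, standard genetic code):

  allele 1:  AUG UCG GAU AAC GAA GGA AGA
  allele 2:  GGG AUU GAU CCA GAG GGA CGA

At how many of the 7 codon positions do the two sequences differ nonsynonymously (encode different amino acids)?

3

Codon 1: AUG Met / GGG Gly — nonsynonymous.
Codon 2: UCG Ser / AUU Ile — nonsynonymous.
Codon 3: GAU Asp / GAU Asp — identical.
Codon 4: AAC Asn / CCA Pro — nonsynonymous.
Codon 5: GAA Glu / GAG Glu — synonymous.
Codon 6: GGA Gly / GGA Gly — identical.
Codon 7: AGA Arg / CGA Arg — synonymous.
Nonsynonymous differences: 3.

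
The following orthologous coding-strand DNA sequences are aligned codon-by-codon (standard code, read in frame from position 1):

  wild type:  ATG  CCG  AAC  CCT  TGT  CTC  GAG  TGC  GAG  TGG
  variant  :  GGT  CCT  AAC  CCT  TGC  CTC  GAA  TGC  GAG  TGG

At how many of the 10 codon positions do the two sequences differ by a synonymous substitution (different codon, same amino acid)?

Codon 1: ATG Met / GGT Gly — nonsynonymous.
Codon 2: CCG Pro / CCT Pro — synonymous.
Codon 3: AAC Asn / AAC Asn — identical.
Codon 4: CCT Pro / CCT Pro — identical.
Codon 5: TGT Cys / TGC Cys — synonymous.
Codon 6: CTC Leu / CTC Leu — identical.
Codon 7: GAG Glu / GAA Glu — synonymous.
Codon 8: TGC Cys / TGC Cys — identical.
Codon 9: GAG Glu / GAG Glu — identical.
Codon 10: TGG Trp / TGG Trp — identical.
Synonymous differences: 3.

3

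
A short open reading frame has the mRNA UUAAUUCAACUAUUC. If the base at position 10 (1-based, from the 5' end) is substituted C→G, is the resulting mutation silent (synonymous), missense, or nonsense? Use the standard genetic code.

missense

Position 10 falls in codon 4: CUA → Leu.
After the substitution the codon is GUA → Val.
Leu ≠ Val, so this is a missense mutation.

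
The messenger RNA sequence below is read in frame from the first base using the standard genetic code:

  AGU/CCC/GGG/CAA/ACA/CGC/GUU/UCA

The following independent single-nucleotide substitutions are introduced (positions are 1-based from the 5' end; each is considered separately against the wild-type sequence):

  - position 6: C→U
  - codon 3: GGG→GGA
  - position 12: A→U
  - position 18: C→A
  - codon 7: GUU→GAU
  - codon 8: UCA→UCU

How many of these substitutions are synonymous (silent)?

4

Codon 2: CCC (Pro) → CCU (Pro) — synonymous.
Codon 3: GGG (Gly) → GGA (Gly) — synonymous.
Codon 4: CAA (Gln) → CAU (His) — missense.
Codon 6: CGC (Arg) → CGA (Arg) — synonymous.
Codon 7: GUU (Val) → GAU (Asp) — missense.
Codon 8: UCA (Ser) → UCU (Ser) — synonymous.
Synonymous: 4 of 6.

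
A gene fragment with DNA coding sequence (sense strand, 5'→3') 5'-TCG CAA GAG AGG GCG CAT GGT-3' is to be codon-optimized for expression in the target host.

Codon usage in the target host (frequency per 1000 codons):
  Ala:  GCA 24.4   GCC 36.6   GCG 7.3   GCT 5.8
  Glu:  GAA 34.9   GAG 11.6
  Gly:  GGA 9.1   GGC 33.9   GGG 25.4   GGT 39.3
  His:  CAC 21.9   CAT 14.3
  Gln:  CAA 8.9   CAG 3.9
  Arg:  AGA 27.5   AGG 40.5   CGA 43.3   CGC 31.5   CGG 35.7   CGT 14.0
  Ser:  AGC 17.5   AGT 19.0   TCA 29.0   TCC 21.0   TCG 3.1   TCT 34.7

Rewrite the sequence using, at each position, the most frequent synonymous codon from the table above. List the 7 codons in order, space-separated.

TCT CAA GAA CGA GCC CAC GGT

Codon 1 (Ser): best is TCT at 34.7.
Codon 2 (Gln): best is CAA at 8.9.
Codon 3 (Glu): best is GAA at 34.9.
Codon 4 (Arg): best is CGA at 43.3.
Codon 5 (Ala): best is GCC at 36.6.
Codon 6 (His): best is CAC at 21.9.
Codon 7 (Gly): best is GGT at 39.3.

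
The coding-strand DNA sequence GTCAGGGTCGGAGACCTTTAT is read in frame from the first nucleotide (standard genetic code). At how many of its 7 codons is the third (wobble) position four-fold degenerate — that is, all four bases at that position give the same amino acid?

Codon 1 GTC (Val): third position 4-fold.
Codon 2 AGG (Arg): third position 2-fold.
Codon 3 GTC (Val): third position 4-fold.
Codon 4 GGA (Gly): third position 4-fold.
Codon 5 GAC (Asp): third position 2-fold.
Codon 6 CTT (Leu): third position 4-fold.
Codon 7 TAT (Tyr): third position 2-fold.
Four-fold degenerate third positions: 4.

4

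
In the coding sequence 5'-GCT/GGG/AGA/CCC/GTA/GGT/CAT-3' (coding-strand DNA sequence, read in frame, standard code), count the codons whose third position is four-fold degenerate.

5

Codon 1 GCT (Ala): third position 4-fold.
Codon 2 GGG (Gly): third position 4-fold.
Codon 3 AGA (Arg): third position 2-fold.
Codon 4 CCC (Pro): third position 4-fold.
Codon 5 GTA (Val): third position 4-fold.
Codon 6 GGT (Gly): third position 4-fold.
Codon 7 CAT (His): third position 2-fold.
Four-fold degenerate third positions: 5.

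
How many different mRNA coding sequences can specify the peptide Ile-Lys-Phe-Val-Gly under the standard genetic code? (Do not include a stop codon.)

Ile: 3 codons.
Lys: 2 codons.
Phe: 2 codons.
Val: 4 codons.
Gly: 4 codons.
3 × 2 × 2 × 4 × 4 = 192.

192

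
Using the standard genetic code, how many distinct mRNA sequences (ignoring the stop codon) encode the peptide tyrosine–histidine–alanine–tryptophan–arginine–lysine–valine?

768

Tyr: 2 codons.
His: 2 codons.
Ala: 4 codons.
Trp: 1 codon.
Arg: 6 codons.
Lys: 2 codons.
Val: 4 codons.
2 × 2 × 4 × 1 × 6 × 2 × 4 = 768.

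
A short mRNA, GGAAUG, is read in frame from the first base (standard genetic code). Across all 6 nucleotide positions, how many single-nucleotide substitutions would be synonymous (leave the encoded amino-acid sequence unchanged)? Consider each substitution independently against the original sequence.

Codon 1 (GGA, Gly): 3 synonymous substitutions.
Codon 2 (AUG, Met): 0 synonymous substitutions.
Total: 3 + 0 = 3.

3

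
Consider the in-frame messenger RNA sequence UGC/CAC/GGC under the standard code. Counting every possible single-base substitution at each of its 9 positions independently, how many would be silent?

5

Codon 1 (UGC, Cys): 1 synonymous substitution.
Codon 2 (CAC, His): 1 synonymous substitution.
Codon 3 (GGC, Gly): 3 synonymous substitutions.
Total: 1 + 1 + 3 = 5.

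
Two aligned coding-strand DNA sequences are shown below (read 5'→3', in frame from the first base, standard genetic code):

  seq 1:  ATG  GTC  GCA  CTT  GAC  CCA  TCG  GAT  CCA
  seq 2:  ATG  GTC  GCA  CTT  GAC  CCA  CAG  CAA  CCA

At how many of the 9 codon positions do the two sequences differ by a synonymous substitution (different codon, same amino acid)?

Codon 1: ATG Met / ATG Met — identical.
Codon 2: GTC Val / GTC Val — identical.
Codon 3: GCA Ala / GCA Ala — identical.
Codon 4: CTT Leu / CTT Leu — identical.
Codon 5: GAC Asp / GAC Asp — identical.
Codon 6: CCA Pro / CCA Pro — identical.
Codon 7: TCG Ser / CAG Gln — nonsynonymous.
Codon 8: GAT Asp / CAA Gln — nonsynonymous.
Codon 9: CCA Pro / CCA Pro — identical.
Synonymous differences: 0.

0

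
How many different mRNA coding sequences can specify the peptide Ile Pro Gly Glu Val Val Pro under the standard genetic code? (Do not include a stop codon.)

Ile: 3 codons.
Pro: 4 codons.
Gly: 4 codons.
Glu: 2 codons.
Val: 4 codons.
Val: 4 codons.
Pro: 4 codons.
3 × 4 × 4 × 2 × 4 × 4 × 4 = 6144.

6144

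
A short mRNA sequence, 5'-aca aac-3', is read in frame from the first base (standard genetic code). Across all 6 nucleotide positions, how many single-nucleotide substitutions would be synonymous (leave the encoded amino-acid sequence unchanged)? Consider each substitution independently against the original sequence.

Codon 1 (ACA, Thr): 3 synonymous substitutions.
Codon 2 (AAC, Asn): 1 synonymous substitution.
Total: 3 + 1 = 4.

4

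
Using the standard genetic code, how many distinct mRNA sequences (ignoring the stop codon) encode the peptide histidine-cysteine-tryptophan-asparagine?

8

His: 2 codons.
Cys: 2 codons.
Trp: 1 codon.
Asn: 2 codons.
2 × 2 × 1 × 2 = 8.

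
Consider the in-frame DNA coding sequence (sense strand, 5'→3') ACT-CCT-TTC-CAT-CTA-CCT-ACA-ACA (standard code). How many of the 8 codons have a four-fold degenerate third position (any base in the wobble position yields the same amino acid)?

Codon 1 ACT (Thr): third position 4-fold.
Codon 2 CCT (Pro): third position 4-fold.
Codon 3 TTC (Phe): third position 2-fold.
Codon 4 CAT (His): third position 2-fold.
Codon 5 CTA (Leu): third position 4-fold.
Codon 6 CCT (Pro): third position 4-fold.
Codon 7 ACA (Thr): third position 4-fold.
Codon 8 ACA (Thr): third position 4-fold.
Four-fold degenerate third positions: 6.

6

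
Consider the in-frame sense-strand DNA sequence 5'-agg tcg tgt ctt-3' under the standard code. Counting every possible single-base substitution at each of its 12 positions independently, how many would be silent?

9

Codon 1 (AGG, Arg): 2 synonymous substitutions.
Codon 2 (TCG, Ser): 3 synonymous substitutions.
Codon 3 (TGT, Cys): 1 synonymous substitution.
Codon 4 (CTT, Leu): 3 synonymous substitutions.
Total: 2 + 3 + 1 + 3 = 9.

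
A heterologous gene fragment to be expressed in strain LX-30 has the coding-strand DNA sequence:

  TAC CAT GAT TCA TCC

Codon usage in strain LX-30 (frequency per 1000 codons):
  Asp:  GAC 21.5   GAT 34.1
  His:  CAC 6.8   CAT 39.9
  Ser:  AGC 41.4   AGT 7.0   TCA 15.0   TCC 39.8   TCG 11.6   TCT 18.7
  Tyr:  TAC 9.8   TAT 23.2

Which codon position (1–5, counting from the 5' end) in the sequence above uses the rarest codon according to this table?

1

Codon 1 TAC (Tyr): 9.8 per 1000.
Codon 2 CAT (His): 39.9 per 1000.
Codon 3 GAT (Asp): 34.1 per 1000.
Codon 4 TCA (Ser): 15.0 per 1000.
Codon 5 TCC (Ser): 39.8 per 1000.
Lowest frequency is 9.8 at codon 1.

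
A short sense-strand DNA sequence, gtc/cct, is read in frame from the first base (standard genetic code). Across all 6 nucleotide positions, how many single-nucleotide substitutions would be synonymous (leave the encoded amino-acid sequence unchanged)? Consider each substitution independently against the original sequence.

Codon 1 (GTC, Val): 3 synonymous substitutions.
Codon 2 (CCT, Pro): 3 synonymous substitutions.
Total: 3 + 3 = 6.

6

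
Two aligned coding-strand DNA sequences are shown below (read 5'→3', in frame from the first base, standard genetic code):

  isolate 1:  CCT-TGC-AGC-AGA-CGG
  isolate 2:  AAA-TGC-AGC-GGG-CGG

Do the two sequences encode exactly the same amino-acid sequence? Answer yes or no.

Codon 1: CCT Pro / AAA Lys — nonsynonymous.
Codon 2: TGC Cys / TGC Cys — identical.
Codon 3: AGC Ser / AGC Ser — identical.
Codon 4: AGA Arg / GGG Gly — nonsynonymous.
Codon 5: CGG Arg / CGG Arg — identical.
Nonsynonymous differences: 2 → different protein.

no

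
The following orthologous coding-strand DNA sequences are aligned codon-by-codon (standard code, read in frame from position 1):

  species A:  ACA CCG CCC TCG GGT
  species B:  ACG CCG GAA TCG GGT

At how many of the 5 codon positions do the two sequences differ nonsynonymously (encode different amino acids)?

Codon 1: ACA Thr / ACG Thr — synonymous.
Codon 2: CCG Pro / CCG Pro — identical.
Codon 3: CCC Pro / GAA Glu — nonsynonymous.
Codon 4: TCG Ser / TCG Ser — identical.
Codon 5: GGT Gly / GGT Gly — identical.
Nonsynonymous differences: 1.

1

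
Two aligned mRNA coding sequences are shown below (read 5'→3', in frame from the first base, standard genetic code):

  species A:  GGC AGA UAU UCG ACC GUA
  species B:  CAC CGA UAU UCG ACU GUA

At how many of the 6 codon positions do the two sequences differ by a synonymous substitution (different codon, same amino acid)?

2

Codon 1: GGC Gly / CAC His — nonsynonymous.
Codon 2: AGA Arg / CGA Arg — synonymous.
Codon 3: UAU Tyr / UAU Tyr — identical.
Codon 4: UCG Ser / UCG Ser — identical.
Codon 5: ACC Thr / ACU Thr — synonymous.
Codon 6: GUA Val / GUA Val — identical.
Synonymous differences: 2.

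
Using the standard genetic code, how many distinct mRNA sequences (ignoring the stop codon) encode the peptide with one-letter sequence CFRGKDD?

768

Cys: 2 codons.
Phe: 2 codons.
Arg: 6 codons.
Gly: 4 codons.
Lys: 2 codons.
Asp: 2 codons.
Asp: 2 codons.
2 × 2 × 6 × 4 × 2 × 2 × 2 = 768.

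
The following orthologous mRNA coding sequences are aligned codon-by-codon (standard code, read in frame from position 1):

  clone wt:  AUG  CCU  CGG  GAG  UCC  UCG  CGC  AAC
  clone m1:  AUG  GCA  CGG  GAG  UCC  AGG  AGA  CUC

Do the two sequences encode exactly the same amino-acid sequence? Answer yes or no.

Codon 1: AUG Met / AUG Met — identical.
Codon 2: CCU Pro / GCA Ala — nonsynonymous.
Codon 3: CGG Arg / CGG Arg — identical.
Codon 4: GAG Glu / GAG Glu — identical.
Codon 5: UCC Ser / UCC Ser — identical.
Codon 6: UCG Ser / AGG Arg — nonsynonymous.
Codon 7: CGC Arg / AGA Arg — synonymous.
Codon 8: AAC Asn / CUC Leu — nonsynonymous.
Nonsynonymous differences: 3 → different protein.

no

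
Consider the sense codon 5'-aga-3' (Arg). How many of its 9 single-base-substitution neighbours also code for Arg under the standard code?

Position 1: CGA → 1 synonymous.
Position 2: none → 0 synonymous.
Position 3: AGG → 1 synonymous.
Total: 1 + 0 + 1 = 2.

2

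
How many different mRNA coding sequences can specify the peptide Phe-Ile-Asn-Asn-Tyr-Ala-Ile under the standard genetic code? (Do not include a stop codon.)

Phe: 2 codons.
Ile: 3 codons.
Asn: 2 codons.
Asn: 2 codons.
Tyr: 2 codons.
Ala: 4 codons.
Ile: 3 codons.
2 × 3 × 2 × 2 × 2 × 4 × 3 = 576.

576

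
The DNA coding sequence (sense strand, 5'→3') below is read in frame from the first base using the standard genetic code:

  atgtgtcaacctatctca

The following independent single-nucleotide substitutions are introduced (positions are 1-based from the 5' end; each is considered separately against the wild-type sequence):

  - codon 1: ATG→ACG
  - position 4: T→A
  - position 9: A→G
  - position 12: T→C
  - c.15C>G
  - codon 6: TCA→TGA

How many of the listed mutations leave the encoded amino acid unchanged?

2

Codon 1: ATG (Met) → ACG (Thr) — missense.
Codon 2: TGT (Cys) → AGT (Ser) — missense.
Codon 3: CAA (Gln) → CAG (Gln) — synonymous.
Codon 4: CCT (Pro) → CCC (Pro) — synonymous.
Codon 5: ATC (Ile) → ATG (Met) — missense.
Codon 6: TCA (Ser) → TGA (Stop) — nonsense.
Synonymous: 2 of 6.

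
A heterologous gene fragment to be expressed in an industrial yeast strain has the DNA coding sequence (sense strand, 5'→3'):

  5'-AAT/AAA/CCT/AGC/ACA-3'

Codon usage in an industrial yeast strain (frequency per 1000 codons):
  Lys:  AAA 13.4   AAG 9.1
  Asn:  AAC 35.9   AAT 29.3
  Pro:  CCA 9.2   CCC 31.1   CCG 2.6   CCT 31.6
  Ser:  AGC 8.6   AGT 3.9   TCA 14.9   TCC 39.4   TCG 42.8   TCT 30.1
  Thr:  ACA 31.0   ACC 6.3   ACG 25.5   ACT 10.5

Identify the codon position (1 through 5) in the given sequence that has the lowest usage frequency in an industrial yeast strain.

Codon 1 AAT (Asn): 29.3 per 1000.
Codon 2 AAA (Lys): 13.4 per 1000.
Codon 3 CCT (Pro): 31.6 per 1000.
Codon 4 AGC (Ser): 8.6 per 1000.
Codon 5 ACA (Thr): 31.0 per 1000.
Lowest frequency is 8.6 at codon 4.

4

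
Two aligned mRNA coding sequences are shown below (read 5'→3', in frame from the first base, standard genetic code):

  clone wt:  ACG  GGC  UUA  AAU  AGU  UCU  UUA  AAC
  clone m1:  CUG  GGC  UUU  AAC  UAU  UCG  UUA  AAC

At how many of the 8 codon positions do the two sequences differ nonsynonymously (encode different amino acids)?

3

Codon 1: ACG Thr / CUG Leu — nonsynonymous.
Codon 2: GGC Gly / GGC Gly — identical.
Codon 3: UUA Leu / UUU Phe — nonsynonymous.
Codon 4: AAU Asn / AAC Asn — synonymous.
Codon 5: AGU Ser / UAU Tyr — nonsynonymous.
Codon 6: UCU Ser / UCG Ser — synonymous.
Codon 7: UUA Leu / UUA Leu — identical.
Codon 8: AAC Asn / AAC Asn — identical.
Nonsynonymous differences: 3.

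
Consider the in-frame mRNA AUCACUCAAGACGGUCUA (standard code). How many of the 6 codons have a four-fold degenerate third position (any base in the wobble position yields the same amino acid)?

Codon 1 AUC (Ile): third position 3-fold.
Codon 2 ACU (Thr): third position 4-fold.
Codon 3 CAA (Gln): third position 2-fold.
Codon 4 GAC (Asp): third position 2-fold.
Codon 5 GGU (Gly): third position 4-fold.
Codon 6 CUA (Leu): third position 4-fold.
Four-fold degenerate third positions: 3.

3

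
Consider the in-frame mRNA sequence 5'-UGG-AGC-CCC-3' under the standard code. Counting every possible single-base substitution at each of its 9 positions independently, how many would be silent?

4

Codon 1 (UGG, Trp): 0 synonymous substitutions.
Codon 2 (AGC, Ser): 1 synonymous substitution.
Codon 3 (CCC, Pro): 3 synonymous substitutions.
Total: 0 + 1 + 3 = 4.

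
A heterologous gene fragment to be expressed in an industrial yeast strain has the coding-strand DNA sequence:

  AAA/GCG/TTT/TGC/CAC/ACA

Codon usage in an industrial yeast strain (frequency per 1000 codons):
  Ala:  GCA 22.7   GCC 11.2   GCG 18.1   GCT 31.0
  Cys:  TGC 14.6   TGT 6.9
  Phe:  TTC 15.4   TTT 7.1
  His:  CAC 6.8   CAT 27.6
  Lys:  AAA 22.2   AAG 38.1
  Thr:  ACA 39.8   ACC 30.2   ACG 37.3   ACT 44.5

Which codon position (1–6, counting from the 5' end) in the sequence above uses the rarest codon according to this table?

Codon 1 AAA (Lys): 22.2 per 1000.
Codon 2 GCG (Ala): 18.1 per 1000.
Codon 3 TTT (Phe): 7.1 per 1000.
Codon 4 TGC (Cys): 14.6 per 1000.
Codon 5 CAC (His): 6.8 per 1000.
Codon 6 ACA (Thr): 39.8 per 1000.
Lowest frequency is 6.8 at codon 5.

5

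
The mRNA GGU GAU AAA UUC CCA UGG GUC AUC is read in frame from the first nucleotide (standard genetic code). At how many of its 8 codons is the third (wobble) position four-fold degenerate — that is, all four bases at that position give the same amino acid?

3

Codon 1 GGU (Gly): third position 4-fold.
Codon 2 GAU (Asp): third position 2-fold.
Codon 3 AAA (Lys): third position 2-fold.
Codon 4 UUC (Phe): third position 2-fold.
Codon 5 CCA (Pro): third position 4-fold.
Codon 6 UGG (Trp): third position 1-fold.
Codon 7 GUC (Val): third position 4-fold.
Codon 8 AUC (Ile): third position 3-fold.
Four-fold degenerate third positions: 3.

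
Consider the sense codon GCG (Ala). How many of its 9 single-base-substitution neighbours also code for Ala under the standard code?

3

Position 1: none → 0 synonymous.
Position 2: none → 0 synonymous.
Position 3: GCU, GCC, GCA → 3 synonymous.
Total: 0 + 0 + 3 = 3.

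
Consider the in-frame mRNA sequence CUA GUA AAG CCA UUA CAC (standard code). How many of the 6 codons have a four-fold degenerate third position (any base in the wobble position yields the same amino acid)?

3

Codon 1 CUA (Leu): third position 4-fold.
Codon 2 GUA (Val): third position 4-fold.
Codon 3 AAG (Lys): third position 2-fold.
Codon 4 CCA (Pro): third position 4-fold.
Codon 5 UUA (Leu): third position 2-fold.
Codon 6 CAC (His): third position 2-fold.
Four-fold degenerate third positions: 3.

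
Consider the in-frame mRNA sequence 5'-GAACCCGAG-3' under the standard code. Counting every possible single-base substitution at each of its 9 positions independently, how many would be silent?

5

Codon 1 (GAA, Glu): 1 synonymous substitution.
Codon 2 (CCC, Pro): 3 synonymous substitutions.
Codon 3 (GAG, Glu): 1 synonymous substitution.
Total: 1 + 3 + 1 = 5.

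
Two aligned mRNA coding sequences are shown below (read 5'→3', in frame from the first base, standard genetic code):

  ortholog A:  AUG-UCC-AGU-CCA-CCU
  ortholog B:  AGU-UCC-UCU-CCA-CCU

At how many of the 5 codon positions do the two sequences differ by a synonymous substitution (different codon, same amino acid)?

Codon 1: AUG Met / AGU Ser — nonsynonymous.
Codon 2: UCC Ser / UCC Ser — identical.
Codon 3: AGU Ser / UCU Ser — synonymous.
Codon 4: CCA Pro / CCA Pro — identical.
Codon 5: CCU Pro / CCU Pro — identical.
Synonymous differences: 1.

1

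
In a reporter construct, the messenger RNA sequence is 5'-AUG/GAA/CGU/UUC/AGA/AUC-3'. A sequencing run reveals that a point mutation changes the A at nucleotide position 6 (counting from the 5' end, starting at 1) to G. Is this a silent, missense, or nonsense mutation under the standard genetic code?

Position 6 falls in codon 2: GAA → Glu.
After the substitution the codon is GAG → Glu.
Both encode Glu, so the change is synonymous.

silent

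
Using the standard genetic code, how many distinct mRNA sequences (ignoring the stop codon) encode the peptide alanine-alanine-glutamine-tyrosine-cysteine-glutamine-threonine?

1024

Ala: 4 codons.
Ala: 4 codons.
Gln: 2 codons.
Tyr: 2 codons.
Cys: 2 codons.
Gln: 2 codons.
Thr: 4 codons.
4 × 4 × 2 × 2 × 2 × 2 × 4 = 1024.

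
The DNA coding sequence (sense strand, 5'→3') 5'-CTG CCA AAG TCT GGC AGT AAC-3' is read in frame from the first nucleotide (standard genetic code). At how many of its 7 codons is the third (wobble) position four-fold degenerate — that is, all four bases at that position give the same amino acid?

4

Codon 1 CTG (Leu): third position 4-fold.
Codon 2 CCA (Pro): third position 4-fold.
Codon 3 AAG (Lys): third position 2-fold.
Codon 4 TCT (Ser): third position 4-fold.
Codon 5 GGC (Gly): third position 4-fold.
Codon 6 AGT (Ser): third position 2-fold.
Codon 7 AAC (Asn): third position 2-fold.
Four-fold degenerate third positions: 4.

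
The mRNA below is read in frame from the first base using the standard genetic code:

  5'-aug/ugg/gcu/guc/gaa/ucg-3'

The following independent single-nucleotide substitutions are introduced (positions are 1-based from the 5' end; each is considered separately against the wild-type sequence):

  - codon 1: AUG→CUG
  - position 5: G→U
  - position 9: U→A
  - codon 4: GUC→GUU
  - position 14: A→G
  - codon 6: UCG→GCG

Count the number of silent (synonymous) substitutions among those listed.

Codon 1: AUG (Met) → CUG (Leu) — missense.
Codon 2: UGG (Trp) → UUG (Leu) — missense.
Codon 3: GCU (Ala) → GCA (Ala) — synonymous.
Codon 4: GUC (Val) → GUU (Val) — synonymous.
Codon 5: GAA (Glu) → GGA (Gly) — missense.
Codon 6: UCG (Ser) → GCG (Ala) — missense.
Synonymous: 2 of 6.

2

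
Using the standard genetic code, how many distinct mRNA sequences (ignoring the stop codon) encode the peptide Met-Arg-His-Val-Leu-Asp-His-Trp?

1152

Met: 1 codon.
Arg: 6 codons.
His: 2 codons.
Val: 4 codons.
Leu: 6 codons.
Asp: 2 codons.
His: 2 codons.
Trp: 1 codon.
1 × 6 × 2 × 4 × 6 × 2 × 2 × 1 = 1152.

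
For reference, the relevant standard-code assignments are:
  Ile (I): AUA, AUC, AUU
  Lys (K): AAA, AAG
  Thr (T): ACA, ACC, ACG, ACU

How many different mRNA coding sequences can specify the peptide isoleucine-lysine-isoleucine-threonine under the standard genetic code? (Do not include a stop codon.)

Ile: 3 codons.
Lys: 2 codons.
Ile: 3 codons.
Thr: 4 codons.
3 × 2 × 3 × 4 = 72.

72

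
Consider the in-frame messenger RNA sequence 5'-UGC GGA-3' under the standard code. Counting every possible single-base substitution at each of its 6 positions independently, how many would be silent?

Codon 1 (UGC, Cys): 1 synonymous substitution.
Codon 2 (GGA, Gly): 3 synonymous substitutions.
Total: 1 + 3 = 4.

4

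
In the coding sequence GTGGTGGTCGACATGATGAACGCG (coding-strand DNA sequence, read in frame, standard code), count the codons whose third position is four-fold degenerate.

Codon 1 GTG (Val): third position 4-fold.
Codon 2 GTG (Val): third position 4-fold.
Codon 3 GTC (Val): third position 4-fold.
Codon 4 GAC (Asp): third position 2-fold.
Codon 5 ATG (Met): third position 1-fold.
Codon 6 ATG (Met): third position 1-fold.
Codon 7 AAC (Asn): third position 2-fold.
Codon 8 GCG (Ala): third position 4-fold.
Four-fold degenerate third positions: 4.

4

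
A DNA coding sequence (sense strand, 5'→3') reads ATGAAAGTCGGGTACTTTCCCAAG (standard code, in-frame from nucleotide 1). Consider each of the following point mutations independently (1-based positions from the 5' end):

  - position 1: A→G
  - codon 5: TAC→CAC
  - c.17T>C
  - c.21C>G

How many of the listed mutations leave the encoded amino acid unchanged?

Codon 1: ATG (Met) → GTG (Val) — missense.
Codon 5: TAC (Tyr) → CAC (His) — missense.
Codon 6: TTT (Phe) → TCT (Ser) — missense.
Codon 7: CCC (Pro) → CCG (Pro) — synonymous.
Synonymous: 1 of 4.

1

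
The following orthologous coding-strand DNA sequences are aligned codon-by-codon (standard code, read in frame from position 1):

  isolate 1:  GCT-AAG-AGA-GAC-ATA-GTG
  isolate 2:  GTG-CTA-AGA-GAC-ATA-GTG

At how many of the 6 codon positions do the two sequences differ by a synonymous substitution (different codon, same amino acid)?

Codon 1: GCT Ala / GTG Val — nonsynonymous.
Codon 2: AAG Lys / CTA Leu — nonsynonymous.
Codon 3: AGA Arg / AGA Arg — identical.
Codon 4: GAC Asp / GAC Asp — identical.
Codon 5: ATA Ile / ATA Ile — identical.
Codon 6: GTG Val / GTG Val — identical.
Synonymous differences: 0.

0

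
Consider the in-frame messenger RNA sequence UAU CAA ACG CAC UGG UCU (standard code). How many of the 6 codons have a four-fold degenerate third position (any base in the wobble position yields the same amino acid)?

2

Codon 1 UAU (Tyr): third position 2-fold.
Codon 2 CAA (Gln): third position 2-fold.
Codon 3 ACG (Thr): third position 4-fold.
Codon 4 CAC (His): third position 2-fold.
Codon 5 UGG (Trp): third position 1-fold.
Codon 6 UCU (Ser): third position 4-fold.
Four-fold degenerate third positions: 2.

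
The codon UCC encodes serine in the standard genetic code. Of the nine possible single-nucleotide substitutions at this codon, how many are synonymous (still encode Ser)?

Position 1: none → 0 synonymous.
Position 2: none → 0 synonymous.
Position 3: UCU, UCA, UCG → 3 synonymous.
Total: 0 + 0 + 3 = 3.

3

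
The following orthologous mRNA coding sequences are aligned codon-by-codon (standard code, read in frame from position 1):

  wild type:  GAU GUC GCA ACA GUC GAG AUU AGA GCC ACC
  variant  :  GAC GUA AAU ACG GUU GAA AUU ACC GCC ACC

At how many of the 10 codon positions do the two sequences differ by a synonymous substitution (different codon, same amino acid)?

Codon 1: GAU Asp / GAC Asp — synonymous.
Codon 2: GUC Val / GUA Val — synonymous.
Codon 3: GCA Ala / AAU Asn — nonsynonymous.
Codon 4: ACA Thr / ACG Thr — synonymous.
Codon 5: GUC Val / GUU Val — synonymous.
Codon 6: GAG Glu / GAA Glu — synonymous.
Codon 7: AUU Ile / AUU Ile — identical.
Codon 8: AGA Arg / ACC Thr — nonsynonymous.
Codon 9: GCC Ala / GCC Ala — identical.
Codon 10: ACC Thr / ACC Thr — identical.
Synonymous differences: 5.

5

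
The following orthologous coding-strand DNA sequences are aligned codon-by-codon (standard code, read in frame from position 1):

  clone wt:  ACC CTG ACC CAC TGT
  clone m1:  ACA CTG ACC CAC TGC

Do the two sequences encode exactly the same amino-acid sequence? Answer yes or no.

Codon 1: ACC Thr / ACA Thr — synonymous.
Codon 2: CTG Leu / CTG Leu — identical.
Codon 3: ACC Thr / ACC Thr — identical.
Codon 4: CAC His / CAC His — identical.
Codon 5: TGT Cys / TGC Cys — synonymous.
Nonsynonymous differences: 0 → same protein.

yes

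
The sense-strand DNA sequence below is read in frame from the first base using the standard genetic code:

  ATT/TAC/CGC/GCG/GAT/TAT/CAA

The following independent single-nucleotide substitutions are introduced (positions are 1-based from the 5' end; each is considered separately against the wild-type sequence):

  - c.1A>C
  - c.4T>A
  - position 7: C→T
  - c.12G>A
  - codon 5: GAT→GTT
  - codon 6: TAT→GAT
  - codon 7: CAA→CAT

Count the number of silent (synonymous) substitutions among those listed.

Codon 1: ATT (Ile) → CTT (Leu) — missense.
Codon 2: TAC (Tyr) → AAC (Asn) — missense.
Codon 3: CGC (Arg) → TGC (Cys) — missense.
Codon 4: GCG (Ala) → GCA (Ala) — synonymous.
Codon 5: GAT (Asp) → GTT (Val) — missense.
Codon 6: TAT (Tyr) → GAT (Asp) — missense.
Codon 7: CAA (Gln) → CAT (His) — missense.
Synonymous: 1 of 7.

1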